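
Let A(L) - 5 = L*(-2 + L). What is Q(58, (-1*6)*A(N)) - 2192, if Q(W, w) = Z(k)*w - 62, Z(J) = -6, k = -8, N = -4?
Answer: -1210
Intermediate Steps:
A(L) = 5 + L*(-2 + L)
Q(W, w) = -62 - 6*w (Q(W, w) = -6*w - 62 = -62 - 6*w)
Q(58, (-1*6)*A(N)) - 2192 = (-62 - 6*(-1*6)*(5 + (-4)**2 - 2*(-4))) - 2192 = (-62 - (-36)*(5 + 16 + 8)) - 2192 = (-62 - (-36)*29) - 2192 = (-62 - 6*(-174)) - 2192 = (-62 + 1044) - 2192 = 982 - 2192 = -1210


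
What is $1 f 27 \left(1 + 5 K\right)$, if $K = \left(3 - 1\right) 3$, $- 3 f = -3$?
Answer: $837$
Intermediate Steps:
$f = 1$ ($f = \left(- \frac{1}{3}\right) \left(-3\right) = 1$)
$K = 6$ ($K = 2 \cdot 3 = 6$)
$1 f 27 \left(1 + 5 K\right) = 1 \cdot 1 \cdot 27 \left(1 + 5 \cdot 6\right) = 1 \cdot 27 \left(1 + 30\right) = 27 \cdot 31 = 837$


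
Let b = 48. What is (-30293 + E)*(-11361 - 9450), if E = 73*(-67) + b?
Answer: 731215296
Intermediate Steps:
E = -4843 (E = 73*(-67) + 48 = -4891 + 48 = -4843)
(-30293 + E)*(-11361 - 9450) = (-30293 - 4843)*(-11361 - 9450) = -35136*(-20811) = 731215296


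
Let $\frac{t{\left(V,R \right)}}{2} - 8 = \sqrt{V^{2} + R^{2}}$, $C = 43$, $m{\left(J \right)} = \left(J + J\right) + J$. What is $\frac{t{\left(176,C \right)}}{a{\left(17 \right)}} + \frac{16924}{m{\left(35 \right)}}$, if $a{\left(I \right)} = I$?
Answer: $\frac{289388}{1785} + \frac{10 \sqrt{1313}}{17} \approx 183.44$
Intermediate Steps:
$m{\left(J \right)} = 3 J$ ($m{\left(J \right)} = 2 J + J = 3 J$)
$t{\left(V,R \right)} = 16 + 2 \sqrt{R^{2} + V^{2}}$ ($t{\left(V,R \right)} = 16 + 2 \sqrt{V^{2} + R^{2}} = 16 + 2 \sqrt{R^{2} + V^{2}}$)
$\frac{t{\left(176,C \right)}}{a{\left(17 \right)}} + \frac{16924}{m{\left(35 \right)}} = \frac{16 + 2 \sqrt{43^{2} + 176^{2}}}{17} + \frac{16924}{3 \cdot 35} = \left(16 + 2 \sqrt{1849 + 30976}\right) \frac{1}{17} + \frac{16924}{105} = \left(16 + 2 \sqrt{32825}\right) \frac{1}{17} + 16924 \cdot \frac{1}{105} = \left(16 + 2 \cdot 5 \sqrt{1313}\right) \frac{1}{17} + \frac{16924}{105} = \left(16 + 10 \sqrt{1313}\right) \frac{1}{17} + \frac{16924}{105} = \left(\frac{16}{17} + \frac{10 \sqrt{1313}}{17}\right) + \frac{16924}{105} = \frac{289388}{1785} + \frac{10 \sqrt{1313}}{17}$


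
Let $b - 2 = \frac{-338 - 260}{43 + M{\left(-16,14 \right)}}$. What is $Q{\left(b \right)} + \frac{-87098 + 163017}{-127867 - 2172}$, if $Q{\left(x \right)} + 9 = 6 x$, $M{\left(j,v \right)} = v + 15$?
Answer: $- \frac{36996473}{780234} \approx -47.417$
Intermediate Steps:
$M{\left(j,v \right)} = 15 + v$
$b = - \frac{227}{36}$ ($b = 2 + \frac{-338 - 260}{43 + \left(15 + 14\right)} = 2 - \frac{598}{43 + 29} = 2 - \frac{598}{72} = 2 - \frac{299}{36} = - \frac{227}{36} \approx -6.3056$)
$Q{\left(x \right)} = -9 + 6 x$
$Q{\left(b \right)} + \frac{-87098 + 163017}{-127867 - 2172} = \left(-9 + 6 \left(- \frac{227}{36}\right)\right) + \frac{-87098 + 163017}{-127867 - 2172} = \left(-9 - \frac{227}{6}\right) + \frac{75919}{-130039} = - \frac{281}{6} + 75919 \left(- \frac{1}{130039}\right) = - \frac{281}{6} - \frac{75919}{130039} = - \frac{36996473}{780234}$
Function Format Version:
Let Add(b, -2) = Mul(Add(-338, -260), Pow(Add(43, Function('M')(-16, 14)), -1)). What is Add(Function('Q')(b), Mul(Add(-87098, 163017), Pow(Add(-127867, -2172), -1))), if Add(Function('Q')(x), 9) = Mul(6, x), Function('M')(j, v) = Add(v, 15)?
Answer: Rational(-36996473, 780234) ≈ -47.417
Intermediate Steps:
Function('M')(j, v) = Add(15, v)
b = Rational(-227, 36) (b = Add(2, Mul(Add(-338, -260), Pow(Add(43, Add(15, 14)), -1))) = Add(2, Mul(-598, Pow(Add(43, 29), -1))) = Add(2, Mul(-598, Pow(72, -1))) = Add(2, Mul(-598, Rational(1, 72))) = Add(2, Rational(-299, 36)) = Rational(-227, 36) ≈ -6.3056)
Function('Q')(x) = Add(-9, Mul(6, x))
Add(Function('Q')(b), Mul(Add(-87098, 163017), Pow(Add(-127867, -2172), -1))) = Add(Add(-9, Mul(6, Rational(-227, 36))), Mul(Add(-87098, 163017), Pow(Add(-127867, -2172), -1))) = Add(Add(-9, Rational(-227, 6)), Mul(75919, Pow(-130039, -1))) = Add(Rational(-281, 6), Mul(75919, Rational(-1, 130039))) = Add(Rational(-281, 6), Rational(-75919, 130039)) = Rational(-36996473, 780234)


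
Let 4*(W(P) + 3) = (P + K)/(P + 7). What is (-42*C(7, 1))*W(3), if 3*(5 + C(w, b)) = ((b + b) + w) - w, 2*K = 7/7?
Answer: -21203/40 ≈ -530.08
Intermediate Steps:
K = 1/2 (K = (7/7)/2 = (7*(1/7))/2 = (1/2)*1 = 1/2 ≈ 0.50000)
W(P) = -3 + (1/2 + P)/(4*(7 + P)) (W(P) = -3 + ((P + 1/2)/(P + 7))/4 = -3 + ((1/2 + P)/(7 + P))/4 = -3 + (1/2 + P)/(4*(7 + P)))
C(w, b) = -5 + 2*b/3 (C(w, b) = -5 + (((b + b) + w) - w)/3 = -5 + ((2*b + w) - w)/3 = -5 + ((w + 2*b) - w)/3 = -5 + (2*b)/3 = -5 + 2*b/3)
(-42*C(7, 1))*W(3) = (-42*(-5 + (2/3)*1))*((-167 - 22*3)/(8*(7 + 3))) = (-42*(-5 + 2/3))*((1/8)*(-167 - 66)/10) = (-42*(-13/3))*((1/8)*(1/10)*(-233)) = 182*(-233/80) = -21203/40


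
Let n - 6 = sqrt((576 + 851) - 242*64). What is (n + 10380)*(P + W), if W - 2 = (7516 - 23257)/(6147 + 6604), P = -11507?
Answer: -1523792334456/12751 - 146715996*I*sqrt(14061)/12751 ≈ -1.195e+8 - 1.3644e+6*I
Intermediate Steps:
n = 6 + I*sqrt(14061) (n = 6 + sqrt((576 + 851) - 242*64) = 6 + sqrt(1427 - 15488) = 6 + sqrt(-14061) = 6 + I*sqrt(14061) ≈ 6.0 + 118.58*I)
W = 9761/12751 (W = 2 + (7516 - 23257)/(6147 + 6604) = 2 - 15741/12751 = 9761/12751 ≈ 0.76551)
(n + 10380)*(P + W) = ((6 + I*sqrt(14061)) + 10380)*(-11507 + 9761/12751) = (10386 + I*sqrt(14061))*(-146715996/12751) = -1523792334456/12751 - 146715996*I*sqrt(14061)/12751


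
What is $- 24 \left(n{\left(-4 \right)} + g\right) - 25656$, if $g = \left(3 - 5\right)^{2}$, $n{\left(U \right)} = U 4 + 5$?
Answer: $-25488$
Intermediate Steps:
$n{\left(U \right)} = 5 + 4 U$ ($n{\left(U \right)} = 4 U + 5 = 5 + 4 U$)
$g = 4$ ($g = \left(-2\right)^{2} = 4$)
$- 24 \left(n{\left(-4 \right)} + g\right) - 25656 = - 24 \left(\left(5 + 4 \left(-4\right)\right) + 4\right) - 25656 = - 24 \left(\left(5 - 16\right) + 4\right) - 25656 = - 24 \left(-11 + 4\right) - 25656 = \left(-24\right) \left(-7\right) - 25656 = 168 - 25656 = -25488$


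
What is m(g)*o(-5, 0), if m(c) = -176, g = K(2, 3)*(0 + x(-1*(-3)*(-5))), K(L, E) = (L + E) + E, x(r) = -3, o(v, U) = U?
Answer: 0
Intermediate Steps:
K(L, E) = L + 2*E (K(L, E) = (E + L) + E = L + 2*E)
g = -24 (g = (2 + 2*3)*(0 - 3) = (2 + 6)*(-3) = 8*(-3) = -24)
m(g)*o(-5, 0) = -176*0 = 0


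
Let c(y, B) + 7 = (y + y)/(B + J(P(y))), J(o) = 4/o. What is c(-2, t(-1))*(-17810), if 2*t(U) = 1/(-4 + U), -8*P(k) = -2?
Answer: 20534930/159 ≈ 1.2915e+5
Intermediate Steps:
P(k) = 1/4 (P(k) = -1/8*(-2) = 1/4)
t(U) = 1/(2*(-4 + U))
c(y, B) = -7 + 2*y/(16 + B) (c(y, B) = -7 + (y + y)/(B + 4/(1/4)) = -7 + (2*y)/(B + 4*4) = -7 + (2*y)/(B + 16) = -7 + (2*y)/(16 + B) = -7 + 2*y/(16 + B))
c(-2, t(-1))*(-17810) = ((-112 - 7/(2*(-4 - 1)) + 2*(-2))/(16 + 1/(2*(-4 - 1))))*(-17810) = ((-112 - 7/(2*(-5)) - 4)/(16 + (1/2)/(-5)))*(-17810) = ((-112 - 7*(-1)/(2*5) - 4)/(16 + (1/2)*(-1/5)))*(-17810) = ((-112 - 7*(-1/10) - 4)/(16 - 1/10))*(-17810) = ((-112 + 7/10 - 4)/(159/10))*(-17810) = ((10/159)*(-1153/10))*(-17810) = -1153/159*(-17810) = 20534930/159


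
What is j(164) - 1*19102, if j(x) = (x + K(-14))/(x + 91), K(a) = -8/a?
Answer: -11365306/595 ≈ -19101.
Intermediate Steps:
j(x) = (4/7 + x)/(91 + x) (j(x) = (x - 8/(-14))/(x + 91) = (x - 8*(-1/14))/(91 + x) = (x + 4/7)/(91 + x) = (4/7 + x)/(91 + x))
j(164) - 1*19102 = (4/7 + 164)/(91 + 164) - 1*19102 = (1152/7)/255 - 19102 = (1/255)*(1152/7) - 19102 = 384/595 - 19102 = -11365306/595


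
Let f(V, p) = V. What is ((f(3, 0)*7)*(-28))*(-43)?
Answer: 25284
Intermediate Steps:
((f(3, 0)*7)*(-28))*(-43) = ((3*7)*(-28))*(-43) = (21*(-28))*(-43) = -588*(-43) = 25284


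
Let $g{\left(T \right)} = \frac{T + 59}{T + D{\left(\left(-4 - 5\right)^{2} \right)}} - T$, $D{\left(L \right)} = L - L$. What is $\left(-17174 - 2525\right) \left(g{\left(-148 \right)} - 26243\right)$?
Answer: $\frac{76076966729}{148} \approx 5.1403 \cdot 10^{8}$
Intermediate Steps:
$D{\left(L \right)} = 0$
$g{\left(T \right)} = - T + \frac{59 + T}{T}$ ($g{\left(T \right)} = \frac{T + 59}{T + 0} - T = \frac{59 + T}{T} - T = - T + \frac{59 + T}{T}$)
$\left(-17174 - 2525\right) \left(g{\left(-148 \right)} - 26243\right) = \left(-17174 - 2525\right) \left(\left(1 - -148 + \frac{59}{-148}\right) - 26243\right) = \left(-17174 - 2525\right) \left(\left(1 + 148 + 59 \left(- \frac{1}{148}\right)\right) - 26243\right) = - 19699 \left(\left(1 + 148 - \frac{59}{148}\right) - 26243\right) = - 19699 \left(\frac{21993}{148} - 26243\right) = \left(-19699\right) \left(- \frac{3861971}{148}\right) = \frac{76076966729}{148}$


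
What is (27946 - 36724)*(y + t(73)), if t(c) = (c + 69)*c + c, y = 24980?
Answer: -310907982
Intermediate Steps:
t(c) = c + c*(69 + c) (t(c) = (69 + c)*c + c = c*(69 + c) + c = c + c*(69 + c))
(27946 - 36724)*(y + t(73)) = (27946 - 36724)*(24980 + 73*(70 + 73)) = -8778*(24980 + 73*143) = -8778*(24980 + 10439) = -8778*35419 = -310907982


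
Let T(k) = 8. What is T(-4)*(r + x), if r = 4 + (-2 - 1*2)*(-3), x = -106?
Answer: -720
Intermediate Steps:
r = 16 (r = 4 + (-2 - 2)*(-3) = 4 - 4*(-3) = 4 + 12 = 16)
T(-4)*(r + x) = 8*(16 - 106) = 8*(-90) = -720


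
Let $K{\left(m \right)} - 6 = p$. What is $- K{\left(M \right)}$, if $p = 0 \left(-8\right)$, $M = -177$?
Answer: $-6$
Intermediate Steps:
$p = 0$
$K{\left(m \right)} = 6$ ($K{\left(m \right)} = 6 + 0 = 6$)
$- K{\left(M \right)} = \left(-1\right) 6 = -6$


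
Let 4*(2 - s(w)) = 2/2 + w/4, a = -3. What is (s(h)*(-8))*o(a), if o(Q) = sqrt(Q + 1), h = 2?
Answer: -13*I*sqrt(2) ≈ -18.385*I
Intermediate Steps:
s(w) = 7/4 - w/16 (s(w) = 2 - (2/2 + w/4)/4 = 2 - (2*(1/2) + w*(1/4))/4 = 2 - (1 + w/4)/4 = 2 + (-1/4 - w/16) = 7/4 - w/16)
o(Q) = sqrt(1 + Q)
(s(h)*(-8))*o(a) = ((7/4 - 1/16*2)*(-8))*sqrt(1 - 3) = ((7/4 - 1/8)*(-8))*sqrt(-2) = ((13/8)*(-8))*(I*sqrt(2)) = -13*I*sqrt(2)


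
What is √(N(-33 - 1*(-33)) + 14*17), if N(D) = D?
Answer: √238 ≈ 15.427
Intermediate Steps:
√(N(-33 - 1*(-33)) + 14*17) = √((-33 - 1*(-33)) + 14*17) = √((-33 + 33) + 238) = √(0 + 238) = √238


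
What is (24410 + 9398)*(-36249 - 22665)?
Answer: -1991764512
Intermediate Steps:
(24410 + 9398)*(-36249 - 22665) = 33808*(-58914) = -1991764512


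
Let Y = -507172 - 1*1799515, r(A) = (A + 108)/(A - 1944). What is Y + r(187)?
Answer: -4052849354/1757 ≈ -2.3067e+6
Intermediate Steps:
r(A) = (108 + A)/(-1944 + A)
Y = -2306687 (Y = -507172 - 1799515 = -2306687)
Y + r(187) = -2306687 + (108 + 187)/(-1944 + 187) = -2306687 + 295/(-1757) = -2306687 - 1/1757*295 = -2306687 - 295/1757 = -4052849354/1757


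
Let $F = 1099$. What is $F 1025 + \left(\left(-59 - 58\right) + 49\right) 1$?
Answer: $1126407$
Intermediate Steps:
$F 1025 + \left(\left(-59 - 58\right) + 49\right) 1 = 1099 \cdot 1025 + \left(\left(-59 - 58\right) + 49\right) 1 = 1126475 + \left(-117 + 49\right) 1 = 1126475 - 68 = 1126407$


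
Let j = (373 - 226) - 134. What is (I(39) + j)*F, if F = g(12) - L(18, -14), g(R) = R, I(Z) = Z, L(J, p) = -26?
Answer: 1976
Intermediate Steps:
F = 38 (F = 12 - 1*(-26) = 12 + 26 = 38)
j = 13 (j = 147 - 134 = 13)
(I(39) + j)*F = (39 + 13)*38 = 52*38 = 1976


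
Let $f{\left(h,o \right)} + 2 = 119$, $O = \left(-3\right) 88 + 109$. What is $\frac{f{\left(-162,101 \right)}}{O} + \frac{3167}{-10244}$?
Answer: $- \frac{1689433}{1587820} \approx -1.064$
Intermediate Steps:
$O = -155$ ($O = -264 + 109 = -155$)
$f{\left(h,o \right)} = 117$ ($f{\left(h,o \right)} = -2 + 119 = 117$)
$\frac{f{\left(-162,101 \right)}}{O} + \frac{3167}{-10244} = \frac{117}{-155} + \frac{3167}{-10244} = 117 \left(- \frac{1}{155}\right) + 3167 \left(- \frac{1}{10244}\right) = - \frac{117}{155} - \frac{3167}{10244} = - \frac{1689433}{1587820}$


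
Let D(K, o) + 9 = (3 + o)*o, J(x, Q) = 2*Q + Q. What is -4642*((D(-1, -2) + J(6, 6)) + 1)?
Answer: -37136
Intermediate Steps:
J(x, Q) = 3*Q
D(K, o) = -9 + o*(3 + o) (D(K, o) = -9 + (3 + o)*o = -9 + o*(3 + o))
-4642*((D(-1, -2) + J(6, 6)) + 1) = -4642*(((-9 + (-2)**2 + 3*(-2)) + 3*6) + 1) = -4642*(((-9 + 4 - 6) + 18) + 1) = -4642*((-11 + 18) + 1) = -4642*(7 + 1) = -4642*8 = -37136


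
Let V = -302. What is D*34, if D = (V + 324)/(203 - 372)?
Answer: -748/169 ≈ -4.4260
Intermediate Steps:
D = -22/169 (D = (-302 + 324)/(203 - 372) = 22/(-169) = 22*(-1/169) = -22/169 ≈ -0.13018)
D*34 = -22/169*34 = -748/169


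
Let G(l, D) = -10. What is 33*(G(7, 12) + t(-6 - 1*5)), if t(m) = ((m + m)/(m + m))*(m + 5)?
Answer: -528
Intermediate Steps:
t(m) = 5 + m (t(m) = ((2*m)/((2*m)))*(5 + m) = ((2*m)*(1/(2*m)))*(5 + m) = 1*(5 + m) = 5 + m)
33*(G(7, 12) + t(-6 - 1*5)) = 33*(-10 + (5 + (-6 - 1*5))) = 33*(-10 + (5 + (-6 - 5))) = 33*(-10 + (5 - 11)) = 33*(-10 - 6) = 33*(-16) = -528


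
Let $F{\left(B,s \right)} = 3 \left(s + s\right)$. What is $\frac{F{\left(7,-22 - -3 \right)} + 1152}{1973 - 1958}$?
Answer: $\frac{346}{5} \approx 69.2$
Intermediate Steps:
$F{\left(B,s \right)} = 6 s$ ($F{\left(B,s \right)} = 3 \cdot 2 s = 6 s$)
$\frac{F{\left(7,-22 - -3 \right)} + 1152}{1973 - 1958} = \frac{6 \left(-22 - -3\right) + 1152}{1973 - 1958} = \frac{6 \left(-22 + 3\right) + 1152}{15} = \left(6 \left(-19\right) + 1152\right) \frac{1}{15} = \left(-114 + 1152\right) \frac{1}{15} = 1038 \cdot \frac{1}{15} = \frac{346}{5}$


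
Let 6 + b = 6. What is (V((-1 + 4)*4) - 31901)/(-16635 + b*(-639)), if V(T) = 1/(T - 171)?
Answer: 1014452/528993 ≈ 1.9177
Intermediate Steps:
b = 0 (b = -6 + 6 = 0)
V(T) = 1/(-171 + T)
(V((-1 + 4)*4) - 31901)/(-16635 + b*(-639)) = (1/(-171 + (-1 + 4)*4) - 31901)/(-16635 + 0*(-639)) = (1/(-171 + 3*4) - 31901)/(-16635 + 0) = (1/(-171 + 12) - 31901)/(-16635) = (1/(-159) - 31901)*(-1/16635) = (-1/159 - 31901)*(-1/16635) = -5072260/159*(-1/16635) = 1014452/528993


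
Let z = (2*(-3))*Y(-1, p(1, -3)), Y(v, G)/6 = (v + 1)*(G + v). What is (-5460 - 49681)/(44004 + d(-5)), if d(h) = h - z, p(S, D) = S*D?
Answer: -55141/43999 ≈ -1.2532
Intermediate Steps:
p(S, D) = D*S
Y(v, G) = 6*(1 + v)*(G + v) (Y(v, G) = 6*((v + 1)*(G + v)) = 6*((1 + v)*(G + v)) = 6*(1 + v)*(G + v))
z = 0 (z = (2*(-3))*(6*(-3*1) + 6*(-1) + 6*(-1)**2 + 6*(-3*1)*(-1)) = -6*(6*(-3) - 6 + 6*1 + 6*(-3)*(-1)) = -6*(-18 - 6 + 6 + 18) = -6*0 = 0)
d(h) = h (d(h) = h - 1*0 = h + 0 = h)
(-5460 - 49681)/(44004 + d(-5)) = (-5460 - 49681)/(44004 - 5) = -55141/43999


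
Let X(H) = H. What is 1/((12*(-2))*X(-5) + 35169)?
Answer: 1/35289 ≈ 2.8337e-5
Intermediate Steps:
1/((12*(-2))*X(-5) + 35169) = 1/((12*(-2))*(-5) + 35169) = 1/(-24*(-5) + 35169) = 1/(120 + 35169) = 1/35289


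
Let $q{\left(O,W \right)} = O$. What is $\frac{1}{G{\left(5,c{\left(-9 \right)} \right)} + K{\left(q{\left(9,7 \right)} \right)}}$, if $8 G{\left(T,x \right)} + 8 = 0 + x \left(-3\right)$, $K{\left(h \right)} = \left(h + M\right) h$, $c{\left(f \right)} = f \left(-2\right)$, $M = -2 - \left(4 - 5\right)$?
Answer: $\frac{4}{257} \approx 0.015564$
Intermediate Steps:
$M = -1$ ($M = -2 - \left(4 - 5\right) = -2 - -1 = -2 + 1 = -1$)
$c{\left(f \right)} = - 2 f$
$K{\left(h \right)} = h \left(-1 + h\right)$ ($K{\left(h \right)} = \left(h - 1\right) h = \left(-1 + h\right) h = h \left(-1 + h\right)$)
$G{\left(T,x \right)} = -1 - \frac{3 x}{8}$ ($G{\left(T,x \right)} = -1 + \frac{0 + x \left(-3\right)}{8} = -1 + \frac{0 - 3 x}{8} = -1 + \frac{\left(-3\right) x}{8} = -1 - \frac{3 x}{8}$)
$\frac{1}{G{\left(5,c{\left(-9 \right)} \right)} + K{\left(q{\left(9,7 \right)} \right)}} = \frac{1}{\left(-1 - \frac{3 \left(\left(-2\right) \left(-9\right)\right)}{8}\right) + 9 \left(-1 + 9\right)} = \frac{1}{\left(-1 - \frac{27}{4}\right) + 9 \cdot 8} = \frac{1}{\left(-1 - \frac{27}{4}\right) + 72} = \frac{1}{- \frac{31}{4} + 72} = \frac{1}{\frac{257}{4}} = \frac{4}{257}$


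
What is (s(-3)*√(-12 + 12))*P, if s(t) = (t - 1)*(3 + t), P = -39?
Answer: 0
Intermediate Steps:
s(t) = (-1 + t)*(3 + t)
(s(-3)*√(-12 + 12))*P = ((-3 + (-3)² + 2*(-3))*√(-12 + 12))*(-39) = ((-3 + 9 - 6)*√0)*(-39) = (0*0)*(-39) = 0*(-39) = 0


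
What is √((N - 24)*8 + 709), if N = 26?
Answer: 5*√29 ≈ 26.926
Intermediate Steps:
√((N - 24)*8 + 709) = √((26 - 24)*8 + 709) = √(2*8 + 709) = √(16 + 709) = √725 = 5*√29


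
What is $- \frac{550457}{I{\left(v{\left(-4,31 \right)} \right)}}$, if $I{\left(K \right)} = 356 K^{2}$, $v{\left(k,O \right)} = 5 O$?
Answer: $- \frac{550457}{8552900} \approx -0.064359$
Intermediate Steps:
$- \frac{550457}{I{\left(v{\left(-4,31 \right)} \right)}} = - \frac{550457}{356 \left(5 \cdot 31\right)^{2}} = - \frac{550457}{356 \cdot 155^{2}} = - \frac{550457}{356 \cdot 24025} = - \frac{550457}{8552900}$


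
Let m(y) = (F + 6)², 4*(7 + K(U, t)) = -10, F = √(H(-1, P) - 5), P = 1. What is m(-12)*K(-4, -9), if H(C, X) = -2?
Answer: -551/2 - 114*I*√7 ≈ -275.5 - 301.62*I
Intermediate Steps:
F = I*√7 (F = √(-2 - 5) = √(-7) = I*√7 ≈ 2.6458*I)
K(U, t) = -19/2 (K(U, t) = -7 + (¼)*(-10) = -7 - 5/2 = -19/2)
m(y) = (6 + I*√7)² (m(y) = (I*√7 + 6)² = (6 + I*√7)²)
m(-12)*K(-4, -9) = (6 + I*√7)²*(-19/2) = -19*(6 + I*√7)²/2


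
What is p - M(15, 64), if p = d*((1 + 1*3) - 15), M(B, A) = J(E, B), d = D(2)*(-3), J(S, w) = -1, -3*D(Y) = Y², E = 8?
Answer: -43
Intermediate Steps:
D(Y) = -Y²/3
d = 4 (d = -⅓*2²*(-3) = -⅓*4*(-3) = -4/3*(-3) = 4)
M(B, A) = -1
p = -44 (p = 4*((1 + 1*3) - 15) = 4*((1 + 3) - 15) = 4*(4 - 15) = 4*(-11) = -44)
p - M(15, 64) = -44 - 1*(-1) = -44 + 1 = -43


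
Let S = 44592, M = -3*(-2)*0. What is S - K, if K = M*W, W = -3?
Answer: 44592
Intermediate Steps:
M = 0 (M = 6*0 = 0)
K = 0 (K = 0*(-3) = 0)
S - K = 44592 - 1*0 = 44592 + 0 = 44592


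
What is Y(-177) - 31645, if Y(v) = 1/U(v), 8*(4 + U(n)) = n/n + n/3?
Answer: -1424029/45 ≈ -31645.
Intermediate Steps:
U(n) = -31/8 + n/24 (U(n) = -4 + (n/n + n/3)/8 = -4 + (1 + n*(1/3))/8 = -4 + (1 + n/3)/8 = -4 + (1/8 + n/24) = -31/8 + n/24)
Y(v) = 1/(-31/8 + v/24)
Y(-177) - 31645 = 24/(-93 - 177) - 31645 = 24/(-270) - 31645 = 24*(-1/270) - 31645 = -4/45 - 31645 = -1424029/45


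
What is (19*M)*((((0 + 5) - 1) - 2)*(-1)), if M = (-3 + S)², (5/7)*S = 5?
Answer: -608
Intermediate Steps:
S = 7 (S = (7/5)*5 = 7)
M = 16 (M = (-3 + 7)² = 4² = 16)
(19*M)*((((0 + 5) - 1) - 2)*(-1)) = (19*16)*((((0 + 5) - 1) - 2)*(-1)) = 304*(((5 - 1) - 2)*(-1)) = 304*((4 - 2)*(-1)) = 304*(2*(-1)) = 304*(-2) = -608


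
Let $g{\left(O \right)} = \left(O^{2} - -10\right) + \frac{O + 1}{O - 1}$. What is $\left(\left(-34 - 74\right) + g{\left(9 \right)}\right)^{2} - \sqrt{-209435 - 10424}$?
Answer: $\frac{3969}{16} - i \sqrt{219859} \approx 248.06 - 468.89 i$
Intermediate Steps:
$g{\left(O \right)} = 10 + O^{2} + \frac{1 + O}{-1 + O}$ ($g{\left(O \right)} = \left(O^{2} + 10\right) + \frac{1 + O}{-1 + O} = \left(10 + O^{2}\right) + \frac{1 + O}{-1 + O} = 10 + O^{2} + \frac{1 + O}{-1 + O}$)
$\left(\left(-34 - 74\right) + g{\left(9 \right)}\right)^{2} - \sqrt{-209435 - 10424} = \left(\left(-34 - 74\right) + \frac{-9 + 9^{3} - 9^{2} + 11 \cdot 9}{-1 + 9}\right)^{2} - \sqrt{-209435 - 10424} = \left(\left(-34 - 74\right) + \frac{-9 + 729 - 81 + 99}{8}\right)^{2} - \sqrt{-219859} = \left(-108 + \frac{-9 + 729 - 81 + 99}{8}\right)^{2} - i \sqrt{219859} = \left(-108 + \frac{1}{8} \cdot 738\right)^{2} - i \sqrt{219859} = \left(-108 + \frac{369}{4}\right)^{2} - i \sqrt{219859} = \left(- \frac{63}{4}\right)^{2} - i \sqrt{219859} = \frac{3969}{16} - i \sqrt{219859}$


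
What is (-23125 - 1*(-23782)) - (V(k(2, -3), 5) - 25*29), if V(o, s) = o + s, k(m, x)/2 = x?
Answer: 1383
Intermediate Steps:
k(m, x) = 2*x
(-23125 - 1*(-23782)) - (V(k(2, -3), 5) - 25*29) = (-23125 - 1*(-23782)) - ((2*(-3) + 5) - 25*29) = (-23125 + 23782) - ((-6 + 5) - 725) = 657 - (-1 - 725) = 657 - 1*(-726) = 657 + 726 = 1383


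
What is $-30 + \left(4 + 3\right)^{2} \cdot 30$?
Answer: $1440$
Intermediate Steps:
$-30 + \left(4 + 3\right)^{2} \cdot 30 = -30 + 7^{2} \cdot 30 = -30 + 49 \cdot 30 = -30 + 1470 = 1440$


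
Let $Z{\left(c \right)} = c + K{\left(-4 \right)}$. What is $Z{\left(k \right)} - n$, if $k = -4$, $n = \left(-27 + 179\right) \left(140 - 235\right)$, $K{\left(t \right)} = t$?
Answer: $14432$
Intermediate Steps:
$n = -14440$ ($n = 152 \left(-95\right) = -14440$)
$Z{\left(c \right)} = -4 + c$ ($Z{\left(c \right)} = c - 4 = -4 + c$)
$Z{\left(k \right)} - n = \left(-4 - 4\right) - -14440 = -8 + 14440 = 14432$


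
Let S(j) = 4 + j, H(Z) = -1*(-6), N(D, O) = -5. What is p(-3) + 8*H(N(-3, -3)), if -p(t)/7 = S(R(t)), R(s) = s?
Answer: 41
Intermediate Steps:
H(Z) = 6
p(t) = -28 - 7*t (p(t) = -7*(4 + t) = -28 - 7*t)
p(-3) + 8*H(N(-3, -3)) = (-28 - 7*(-3)) + 8*6 = (-28 + 21) + 48 = -7 + 48 = 41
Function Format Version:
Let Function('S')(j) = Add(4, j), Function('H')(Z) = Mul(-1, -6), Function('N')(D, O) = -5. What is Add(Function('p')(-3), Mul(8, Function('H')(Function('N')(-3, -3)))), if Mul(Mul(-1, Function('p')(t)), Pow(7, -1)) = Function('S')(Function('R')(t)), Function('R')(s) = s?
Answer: 41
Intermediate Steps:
Function('H')(Z) = 6
Function('p')(t) = Add(-28, Mul(-7, t)) (Function('p')(t) = Mul(-7, Add(4, t)) = Add(-28, Mul(-7, t)))
Add(Function('p')(-3), Mul(8, Function('H')(Function('N')(-3, -3)))) = Add(Add(-28, Mul(-7, -3)), Mul(8, 6)) = Add(Add(-28, 21), 48) = Add(-7, 48) = 41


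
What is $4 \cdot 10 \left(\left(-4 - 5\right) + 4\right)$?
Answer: $-200$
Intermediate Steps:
$4 \cdot 10 \left(\left(-4 - 5\right) + 4\right) = 40 \left(-9 + 4\right) = 40 \left(-5\right) = -200$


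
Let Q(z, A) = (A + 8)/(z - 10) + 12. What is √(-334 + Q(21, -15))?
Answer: 13*I*√231/11 ≈ 17.962*I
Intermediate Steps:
Q(z, A) = 12 + (8 + A)/(-10 + z) (Q(z, A) = (8 + A)/(-10 + z) + 12 = 12 + (8 + A)/(-10 + z))
√(-334 + Q(21, -15)) = √(-334 + (-112 - 15 + 12*21)/(-10 + 21)) = √(-334 + (-112 - 15 + 252)/11) = √(-334 + (1/11)*125) = √(-334 + 125/11) = √(-3549/11) = 13*I*√231/11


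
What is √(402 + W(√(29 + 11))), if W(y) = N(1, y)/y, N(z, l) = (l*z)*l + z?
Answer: √(40200 + 205*√10)/10 ≈ 20.211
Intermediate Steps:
N(z, l) = z + z*l² (N(z, l) = z*l² + z = z + z*l²)
W(y) = (1 + y²)/y (W(y) = (1*(1 + y²))/y = (1 + y²)/y)
√(402 + W(√(29 + 11))) = √(402 + (√(29 + 11) + 1/(√(29 + 11)))) = √(402 + (√40 + 1/(√40))) = √(402 + (2*√10 + 1/(2*√10))) = √(402 + (2*√10 + √10/20)) = √(402 + 41*√10/20)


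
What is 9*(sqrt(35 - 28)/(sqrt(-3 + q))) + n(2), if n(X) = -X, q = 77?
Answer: -2 + 9*sqrt(518)/74 ≈ 0.76806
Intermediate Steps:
9*(sqrt(35 - 28)/(sqrt(-3 + q))) + n(2) = 9*(sqrt(35 - 28)/(sqrt(-3 + 77))) - 1*2 = 9*(sqrt(7)/(sqrt(74))) - 2 = 9*(sqrt(7)*(sqrt(74)/74)) - 2 = 9*(sqrt(518)/74) - 2 = 9*sqrt(518)/74 - 2 = -2 + 9*sqrt(518)/74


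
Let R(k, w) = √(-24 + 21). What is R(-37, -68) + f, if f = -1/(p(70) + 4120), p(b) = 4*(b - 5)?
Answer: -1/4380 + I*√3 ≈ -0.00022831 + 1.732*I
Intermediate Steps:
p(b) = -20 + 4*b (p(b) = 4*(-5 + b) = -20 + 4*b)
R(k, w) = I*√3 (R(k, w) = √(-3) = I*√3)
f = -1/4380 (f = -1/((-20 + 4*70) + 4120) = -1/((-20 + 280) + 4120) = -1/(260 + 4120) = -1/4380 ≈ -0.00022831)
R(-37, -68) + f = I*√3 - 1/4380 = -1/4380 + I*√3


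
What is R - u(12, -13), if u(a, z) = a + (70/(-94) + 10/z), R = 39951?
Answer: 24403654/611 ≈ 39941.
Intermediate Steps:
u(a, z) = -35/47 + a + 10/z (u(a, z) = a + (70*(-1/94) + 10/z) = a + (-35/47 + 10/z) = -35/47 + a + 10/z)
R - u(12, -13) = 39951 - (-35/47 + 12 + 10/(-13)) = 39951 - (-35/47 + 12 + 10*(-1/13)) = 39951 - (-35/47 + 12 - 10/13) = 39951 - 1*6407/611 = 39951 - 6407/611 = 24403654/611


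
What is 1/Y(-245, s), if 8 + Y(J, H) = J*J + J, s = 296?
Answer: 1/59772 ≈ 1.6730e-5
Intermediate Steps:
Y(J, H) = -8 + J + J² (Y(J, H) = -8 + (J*J + J) = -8 + (J² + J) = -8 + (J + J²) = -8 + J + J²)
1/Y(-245, s) = 1/(-8 - 245 + (-245)²) = 1/(-8 - 245 + 60025) = 1/59772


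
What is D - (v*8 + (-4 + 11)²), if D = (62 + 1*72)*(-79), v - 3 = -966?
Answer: -2931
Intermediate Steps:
v = -963 (v = 3 - 966 = -963)
D = -10586 (D = (62 + 72)*(-79) = 134*(-79) = -10586)
D - (v*8 + (-4 + 11)²) = -10586 - (-963*8 + (-4 + 11)²) = -10586 - (-7704 + 7²) = -10586 - (-7704 + 49) = -10586 - 1*(-7655) = -10586 + 7655 = -2931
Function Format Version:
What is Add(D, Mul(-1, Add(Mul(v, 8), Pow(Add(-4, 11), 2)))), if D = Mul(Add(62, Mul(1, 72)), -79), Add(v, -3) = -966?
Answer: -2931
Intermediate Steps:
v = -963 (v = Add(3, -966) = -963)
D = -10586 (D = Mul(Add(62, 72), -79) = Mul(134, -79) = -10586)
Add(D, Mul(-1, Add(Mul(v, 8), Pow(Add(-4, 11), 2)))) = Add(-10586, Mul(-1, Add(Mul(-963, 8), Pow(Add(-4, 11), 2)))) = Add(-10586, Mul(-1, Add(-7704, Pow(7, 2)))) = Add(-10586, Mul(-1, Add(-7704, 49))) = Add(-10586, Mul(-1, -7655)) = Add(-10586, 7655) = -2931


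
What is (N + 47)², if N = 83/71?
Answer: 11696400/5041 ≈ 2320.3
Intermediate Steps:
N = 83/71 (N = 83*(1/71) = 83/71 ≈ 1.1690)
(N + 47)² = (83/71 + 47)² = (3420/71)² = 11696400/5041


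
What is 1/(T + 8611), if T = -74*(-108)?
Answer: 1/16603 ≈ 6.0230e-5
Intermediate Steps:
T = 7992
1/(T + 8611) = 1/(7992 + 8611) = 1/16603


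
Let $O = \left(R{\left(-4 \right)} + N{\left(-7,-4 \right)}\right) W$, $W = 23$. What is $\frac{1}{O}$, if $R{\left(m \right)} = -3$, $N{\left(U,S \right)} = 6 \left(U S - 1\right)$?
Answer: $\frac{1}{3657} \approx 0.00027345$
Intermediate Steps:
$N{\left(U,S \right)} = -6 + 6 S U$ ($N{\left(U,S \right)} = 6 \left(S U - 1\right) = 6 \left(-1 + S U\right) = -6 + 6 S U$)
$O = 3657$ ($O = \left(-3 - \left(6 + 24 \left(-7\right)\right)\right) 23 = \left(-3 + \left(-6 + 168\right)\right) 23 = \left(-3 + 162\right) 23 = 159 \cdot 23 = 3657$)
$\frac{1}{O} = \frac{1}{3657}$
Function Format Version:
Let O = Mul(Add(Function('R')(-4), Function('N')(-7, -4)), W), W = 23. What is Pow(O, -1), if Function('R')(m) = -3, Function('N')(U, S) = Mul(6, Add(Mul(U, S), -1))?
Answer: Rational(1, 3657) ≈ 0.00027345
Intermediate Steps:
Function('N')(U, S) = Add(-6, Mul(6, S, U)) (Function('N')(U, S) = Mul(6, Add(Mul(S, U), -1)) = Mul(6, Add(-1, Mul(S, U))) = Add(-6, Mul(6, S, U)))
O = 3657 (O = Mul(Add(-3, Add(-6, Mul(6, -4, -7))), 23) = Mul(Add(-3, Add(-6, 168)), 23) = Mul(Add(-3, 162), 23) = Mul(159, 23) = 3657)
Pow(O, -1) = Pow(3657, -1) = Rational(1, 3657)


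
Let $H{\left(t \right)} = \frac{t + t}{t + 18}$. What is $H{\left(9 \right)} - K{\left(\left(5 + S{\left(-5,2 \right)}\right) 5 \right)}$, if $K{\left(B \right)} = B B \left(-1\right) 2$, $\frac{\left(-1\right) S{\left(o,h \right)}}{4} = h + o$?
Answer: $\frac{43352}{3} \approx 14451.0$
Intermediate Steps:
$H{\left(t \right)} = \frac{2 t}{18 + t}$
$S{\left(o,h \right)} = - 4 h - 4 o$ ($S{\left(o,h \right)} = - 4 \left(h + o\right) = - 4 h - 4 o$)
$K{\left(B \right)} = - 2 B^{2}$ ($K{\left(B \right)} = B^{2} \left(-1\right) 2 = - B^{2} \cdot 2 = - 2 B^{2}$)
$H{\left(9 \right)} - K{\left(\left(5 + S{\left(-5,2 \right)}\right) 5 \right)} = 2 \cdot 9 \frac{1}{18 + 9} - - 2 \left(\left(5 - -12\right) 5\right)^{2} = 2 \cdot 9 \cdot \frac{1}{27} - - 2 \left(\left(5 + \left(-8 + 20\right)\right) 5\right)^{2} = 2 \cdot 9 \cdot \frac{1}{27} - - 2 \left(\left(5 + 12\right) 5\right)^{2} = \frac{2}{3} - - 2 \left(17 \cdot 5\right)^{2} = \frac{2}{3} - - 2 \cdot 85^{2} = \frac{2}{3} - \left(-2\right) 7225 = \frac{2}{3} - -14450 = \frac{2}{3} + 14450 = \frac{43352}{3}$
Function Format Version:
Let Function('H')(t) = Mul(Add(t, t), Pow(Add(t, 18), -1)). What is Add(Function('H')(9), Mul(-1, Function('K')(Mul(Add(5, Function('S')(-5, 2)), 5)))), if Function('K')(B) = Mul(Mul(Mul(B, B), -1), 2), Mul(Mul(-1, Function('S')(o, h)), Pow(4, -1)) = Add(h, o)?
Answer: Rational(43352, 3) ≈ 14451.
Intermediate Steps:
Function('H')(t) = Mul(2, t, Pow(Add(18, t), -1)) (Function('H')(t) = Mul(Mul(2, t), Pow(Add(18, t), -1)) = Mul(2, t, Pow(Add(18, t), -1)))
Function('S')(o, h) = Add(Mul(-4, h), Mul(-4, o)) (Function('S')(o, h) = Mul(-4, Add(h, o)) = Add(Mul(-4, h), Mul(-4, o)))
Function('K')(B) = Mul(-2, Pow(B, 2)) (Function('K')(B) = Mul(Mul(Pow(B, 2), -1), 2) = Mul(Mul(-1, Pow(B, 2)), 2) = Mul(-2, Pow(B, 2)))
Add(Function('H')(9), Mul(-1, Function('K')(Mul(Add(5, Function('S')(-5, 2)), 5)))) = Add(Mul(2, 9, Pow(Add(18, 9), -1)), Mul(-1, Mul(-2, Pow(Mul(Add(5, Add(Mul(-4, 2), Mul(-4, -5))), 5), 2)))) = Add(Mul(2, 9, Pow(27, -1)), Mul(-1, Mul(-2, Pow(Mul(Add(5, Add(-8, 20)), 5), 2)))) = Add(Mul(2, 9, Rational(1, 27)), Mul(-1, Mul(-2, Pow(Mul(Add(5, 12), 5), 2)))) = Add(Rational(2, 3), Mul(-1, Mul(-2, Pow(Mul(17, 5), 2)))) = Add(Rational(2, 3), Mul(-1, Mul(-2, Pow(85, 2)))) = Add(Rational(2, 3), Mul(-1, Mul(-2, 7225))) = Add(Rational(2, 3), Mul(-1, -14450)) = Add(Rational(2, 3), 14450) = Rational(43352, 3)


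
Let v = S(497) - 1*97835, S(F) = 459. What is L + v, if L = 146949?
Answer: 49573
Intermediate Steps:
v = -97376 (v = 459 - 1*97835 = 459 - 97835 = -97376)
L + v = 146949 - 97376 = 49573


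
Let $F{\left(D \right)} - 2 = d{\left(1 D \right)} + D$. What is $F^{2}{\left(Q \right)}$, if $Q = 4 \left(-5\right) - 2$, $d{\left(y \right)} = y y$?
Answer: $215296$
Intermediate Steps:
$d{\left(y \right)} = y^{2}$
$Q = -22$ ($Q = -20 - 2 = -22$)
$F{\left(D \right)} = 2 + D + D^{2}$ ($F{\left(D \right)} = 2 + \left(\left(1 D\right)^{2} + D\right) = 2 + \left(D^{2} + D\right) = 2 + \left(D + D^{2}\right) = 2 + D + D^{2}$)
$F^{2}{\left(Q \right)} = \left(2 - 22 + \left(-22\right)^{2}\right)^{2} = \left(2 - 22 + 484\right)^{2} = 464^{2} = 215296$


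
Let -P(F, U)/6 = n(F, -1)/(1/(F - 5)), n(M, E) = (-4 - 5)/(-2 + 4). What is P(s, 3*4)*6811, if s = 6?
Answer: 183897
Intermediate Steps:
n(M, E) = -9/2
P(F, U) = -135 + 27*F (P(F, U) = -(-27)/(1/(F - 5)) = -(-27)/(1/(-5 + F)) = -(-27)*(-5 + F) = -6*(45/2 - 9*F/2) = -135 + 27*F)
P(s, 3*4)*6811 = (-135 + 27*6)*6811 = (-135 + 162)*6811 = 27*6811 = 183897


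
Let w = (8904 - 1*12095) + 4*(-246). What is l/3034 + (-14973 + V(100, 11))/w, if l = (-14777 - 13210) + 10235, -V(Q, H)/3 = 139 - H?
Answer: -13760731/6333475 ≈ -2.1727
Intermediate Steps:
V(Q, H) = -417 + 3*H (V(Q, H) = -3*(139 - H) = -417 + 3*H)
w = -4175 (w = (8904 - 12095) - 984 = -3191 - 984 = -4175)
l = -17752 (l = -27987 + 10235 = -17752)
l/3034 + (-14973 + V(100, 11))/w = -17752/3034 + (-14973 + (-417 + 3*11))/(-4175) = -17752*1/3034 + (-14973 + (-417 + 33))*(-1/4175) = -8876/1517 + (-14973 - 384)*(-1/4175) = -8876/1517 - 15357*(-1/4175) = -8876/1517 + 15357/4175 = -13760731/6333475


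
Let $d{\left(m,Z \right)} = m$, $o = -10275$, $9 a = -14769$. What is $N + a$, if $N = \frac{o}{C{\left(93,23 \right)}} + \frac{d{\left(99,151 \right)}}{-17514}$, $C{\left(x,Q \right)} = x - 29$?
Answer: $- \frac{112186279}{62272} \approx -1801.6$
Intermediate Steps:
$a = -1641$ ($a = \frac{1}{9} \left(-14769\right) = -1641$)
$C{\left(x,Q \right)} = -29 + x$
$N = - \frac{9997927}{62272}$ ($N = - \frac{10275}{-29 + 93} + \frac{99}{-17514} = - \frac{10275}{64} + 99 \left(- \frac{1}{17514}\right) = \left(-10275\right) \frac{1}{64} - \frac{11}{1946} = - \frac{10275}{64} - \frac{11}{1946} = - \frac{9997927}{62272} \approx -160.55$)
$N + a = - \frac{9997927}{62272} - 1641 = - \frac{112186279}{62272}$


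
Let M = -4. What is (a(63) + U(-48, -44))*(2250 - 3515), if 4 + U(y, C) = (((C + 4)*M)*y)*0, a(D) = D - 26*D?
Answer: 1997435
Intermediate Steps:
a(D) = -25*D (a(D) = D - 26*D = -25*D)
U(y, C) = -4 (U(y, C) = -4 + (((C + 4)*(-4))*y)*0 = -4 + (((4 + C)*(-4))*y)*0 = -4 + ((-16 - 4*C)*y)*0 = -4 + (y*(-16 - 4*C))*0 = -4 + 0 = -4)
(a(63) + U(-48, -44))*(2250 - 3515) = (-25*63 - 4)*(2250 - 3515) = (-1575 - 4)*(-1265) = -1579*(-1265) = 1997435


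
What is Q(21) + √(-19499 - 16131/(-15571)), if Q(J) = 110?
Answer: 110 + I*√4727399167658/15571 ≈ 110.0 + 139.64*I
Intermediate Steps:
Q(21) + √(-19499 - 16131/(-15571)) = 110 + √(-19499 - 16131/(-15571)) = 110 + √(-19499 - 16131*(-1/15571)) = 110 + √(-19499 + 16131/15571) = 110 + √(-303602798/15571) = 110 + I*√4727399167658/15571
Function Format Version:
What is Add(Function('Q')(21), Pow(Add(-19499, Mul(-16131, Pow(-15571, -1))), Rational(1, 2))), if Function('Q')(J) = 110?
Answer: Add(110, Mul(Rational(1, 15571), I, Pow(4727399167658, Rational(1, 2)))) ≈ Add(110.00, Mul(139.64, I))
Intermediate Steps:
Add(Function('Q')(21), Pow(Add(-19499, Mul(-16131, Pow(-15571, -1))), Rational(1, 2))) = Add(110, Pow(Add(-19499, Mul(-16131, Pow(-15571, -1))), Rational(1, 2))) = Add(110, Pow(Add(-19499, Mul(-16131, Rational(-1, 15571))), Rational(1, 2))) = Add(110, Pow(Add(-19499, Rational(16131, 15571)), Rational(1, 2))) = Add(110, Pow(Rational(-303602798, 15571), Rational(1, 2))) = Add(110, Mul(Rational(1, 15571), I, Pow(4727399167658, Rational(1, 2))))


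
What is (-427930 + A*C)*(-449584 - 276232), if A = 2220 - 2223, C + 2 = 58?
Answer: 310720377968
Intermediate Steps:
C = 56 (C = -2 + 58 = 56)
A = -3
(-427930 + A*C)*(-449584 - 276232) = (-427930 - 3*56)*(-449584 - 276232) = (-427930 - 168)*(-725816) = -428098*(-725816) = 310720377968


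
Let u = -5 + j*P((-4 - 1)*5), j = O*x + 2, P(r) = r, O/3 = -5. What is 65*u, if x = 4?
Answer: 93925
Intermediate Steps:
O = -15 (O = 3*(-5) = -15)
j = -58 (j = -15*4 + 2 = -60 + 2 = -58)
u = 1445 (u = -5 - 58*(-4 - 1)*5 = -5 - (-290)*5 = -5 - 58*(-25) = -5 + 1450 = 1445)
65*u = 65*1445 = 93925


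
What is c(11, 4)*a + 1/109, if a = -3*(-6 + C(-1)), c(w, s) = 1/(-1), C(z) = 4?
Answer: -653/109 ≈ -5.9908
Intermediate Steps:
c(w, s) = -1
a = 6 (a = -3*(-6 + 4) = -3*(-2) = 6)
c(11, 4)*a + 1/109 = -1*6 + 1/109 = -6 + 1/109 = -653/109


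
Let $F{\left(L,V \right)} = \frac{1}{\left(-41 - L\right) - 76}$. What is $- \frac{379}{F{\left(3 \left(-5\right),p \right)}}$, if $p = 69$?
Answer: $38658$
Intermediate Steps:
$F{\left(L,V \right)} = \frac{1}{-117 - L}$
$- \frac{379}{F{\left(3 \left(-5\right),p \right)}} = - \frac{379}{\left(-1\right) \frac{1}{117 + 3 \left(-5\right)}} = - \frac{379}{\left(-1\right) \frac{1}{117 - 15}} = - \frac{379}{\left(-1\right) \frac{1}{102}} = - \frac{379}{- \frac{1}{102}} = \left(-379\right) \left(-102\right) = 38658$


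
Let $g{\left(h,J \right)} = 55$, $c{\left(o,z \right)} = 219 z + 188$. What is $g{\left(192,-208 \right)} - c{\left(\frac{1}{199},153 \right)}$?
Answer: $-33640$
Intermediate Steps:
$c{\left(o,z \right)} = 188 + 219 z$
$g{\left(192,-208 \right)} - c{\left(\frac{1}{199},153 \right)} = 55 - \left(188 + 219 \cdot 153\right) = 55 - \left(188 + 33507\right) = 55 - 33695 = -33640$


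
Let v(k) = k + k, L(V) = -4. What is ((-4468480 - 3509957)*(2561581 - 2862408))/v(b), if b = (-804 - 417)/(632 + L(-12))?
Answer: -251213529987762/407 ≈ -6.1723e+11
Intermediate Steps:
b = -1221/628 (b = (-804 - 417)/(632 - 4) = -1221/628 ≈ -1.9443)
v(k) = 2*k
((-4468480 - 3509957)*(2561581 - 2862408))/v(b) = ((-4468480 - 3509957)*(2561581 - 2862408))/((2*(-1221/628))) = (-7978437*(-300827))/(-1221/314) = 2400129267399*(-314/1221) = -251213529987762/407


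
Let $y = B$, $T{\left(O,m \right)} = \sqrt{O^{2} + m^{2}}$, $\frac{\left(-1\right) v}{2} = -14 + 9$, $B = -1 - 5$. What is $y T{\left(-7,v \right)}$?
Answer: $- 6 \sqrt{149} \approx -73.239$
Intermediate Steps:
$B = -6$ ($B = -1 - 5 = -6$)
$v = 10$ ($v = - 2 \left(-14 + 9\right) = \left(-2\right) \left(-5\right) = 10$)
$y = -6$
$y T{\left(-7,v \right)} = - 6 \sqrt{\left(-7\right)^{2} + 10^{2}} = - 6 \sqrt{49 + 100} = - 6 \sqrt{149}$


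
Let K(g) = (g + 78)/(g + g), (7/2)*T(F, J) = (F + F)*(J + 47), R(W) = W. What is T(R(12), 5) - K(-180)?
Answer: 149641/420 ≈ 356.29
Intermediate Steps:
T(F, J) = 4*F*(47 + J)/7 (T(F, J) = 2*((F + F)*(J + 47))/7 = 2*((2*F)*(47 + J))/7 = 2*(2*F*(47 + J))/7 = 4*F*(47 + J)/7)
K(g) = (78 + g)/(2*g) (K(g) = (78 + g)/((2*g)) = (78 + g)*(1/(2*g)) = (78 + g)/(2*g))
T(R(12), 5) - K(-180) = (4/7)*12*(47 + 5) - (78 - 180)/(2*(-180)) = (4/7)*12*52 - (-1)*(-102)/(2*180) = 2496/7 - 1*17/60 = 2496/7 - 17/60 = 149641/420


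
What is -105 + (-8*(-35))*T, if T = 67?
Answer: 18655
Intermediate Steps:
-105 + (-8*(-35))*T = -105 - 8*(-35)*67 = -105 + 280*67 = -105 + 18760 = 18655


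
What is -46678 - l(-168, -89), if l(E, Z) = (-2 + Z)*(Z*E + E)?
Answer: 1298666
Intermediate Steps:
l(E, Z) = (-2 + Z)*(E + E*Z) (l(E, Z) = (-2 + Z)*(E*Z + E) = (-2 + Z)*(E + E*Z))
-46678 - l(-168, -89) = -46678 - (-168)*(-2 + (-89)² - 1*(-89)) = -46678 - (-168)*(-2 + 7921 + 89) = -46678 - (-168)*8008 = -46678 - 1*(-1345344) = -46678 + 1345344 = 1298666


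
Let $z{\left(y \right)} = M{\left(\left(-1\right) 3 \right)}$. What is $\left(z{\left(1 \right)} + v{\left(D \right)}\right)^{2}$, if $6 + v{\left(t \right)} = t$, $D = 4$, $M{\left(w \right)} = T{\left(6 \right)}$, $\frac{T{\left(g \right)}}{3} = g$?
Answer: $256$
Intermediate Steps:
$T{\left(g \right)} = 3 g$
$M{\left(w \right)} = 18$ ($M{\left(w \right)} = 3 \cdot 6 = 18$)
$z{\left(y \right)} = 18$
$v{\left(t \right)} = -6 + t$
$\left(z{\left(1 \right)} + v{\left(D \right)}\right)^{2} = \left(18 + \left(-6 + 4\right)\right)^{2} = \left(18 - 2\right)^{2} = 16^{2} = 256$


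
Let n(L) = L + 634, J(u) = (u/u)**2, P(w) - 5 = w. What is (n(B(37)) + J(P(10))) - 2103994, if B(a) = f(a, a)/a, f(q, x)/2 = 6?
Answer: -77824271/37 ≈ -2.1034e+6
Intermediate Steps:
P(w) = 5 + w
f(q, x) = 12 (f(q, x) = 2*6 = 12)
J(u) = 1 (J(u) = 1**2 = 1)
B(a) = 12/a
n(L) = 634 + L
(n(B(37)) + J(P(10))) - 2103994 = ((634 + 12/37) + 1) - 2103994 = (23470/37 + 1) - 2103994 = 23507/37 - 2103994 = -77824271/37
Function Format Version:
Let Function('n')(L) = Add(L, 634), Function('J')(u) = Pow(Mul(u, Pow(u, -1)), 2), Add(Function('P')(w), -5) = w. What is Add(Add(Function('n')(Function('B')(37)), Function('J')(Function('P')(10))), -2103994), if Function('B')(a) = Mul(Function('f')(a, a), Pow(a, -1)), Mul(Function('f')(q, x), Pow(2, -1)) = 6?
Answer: Rational(-77824271, 37) ≈ -2.1034e+6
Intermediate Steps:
Function('P')(w) = Add(5, w)
Function('f')(q, x) = 12 (Function('f')(q, x) = Mul(2, 6) = 12)
Function('J')(u) = 1 (Function('J')(u) = Pow(1, 2) = 1)
Function('B')(a) = Mul(12, Pow(a, -1))
Function('n')(L) = Add(634, L)
Add(Add(Function('n')(Function('B')(37)), Function('J')(Function('P')(10))), -2103994) = Add(Add(Add(634, Mul(12, Pow(37, -1))), 1), -2103994) = Add(Add(Add(634, Mul(12, Rational(1, 37))), 1), -2103994) = Add(Add(Add(634, Rational(12, 37)), 1), -2103994) = Add(Add(Rational(23470, 37), 1), -2103994) = Add(Rational(23507, 37), -2103994) = Rational(-77824271, 37)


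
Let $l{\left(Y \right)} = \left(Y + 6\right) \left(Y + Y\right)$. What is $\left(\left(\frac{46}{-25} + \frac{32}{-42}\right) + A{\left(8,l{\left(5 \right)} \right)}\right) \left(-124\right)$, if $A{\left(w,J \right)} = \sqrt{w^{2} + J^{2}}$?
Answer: $\frac{169384}{525} - 248 \sqrt{3041} \approx -13353.0$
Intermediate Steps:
$l{\left(Y \right)} = 2 Y \left(6 + Y\right)$ ($l{\left(Y \right)} = \left(6 + Y\right) 2 Y = 2 Y \left(6 + Y\right)$)
$A{\left(w,J \right)} = \sqrt{J^{2} + w^{2}}$
$\left(\left(\frac{46}{-25} + \frac{32}{-42}\right) + A{\left(8,l{\left(5 \right)} \right)}\right) \left(-124\right) = \left(\left(\frac{46}{-25} + \frac{32}{-42}\right) + \sqrt{\left(2 \cdot 5 \left(6 + 5\right)\right)^{2} + 8^{2}}\right) \left(-124\right) = \left(\left(46 \left(- \frac{1}{25}\right) + 32 \left(- \frac{1}{42}\right)\right) + \sqrt{\left(2 \cdot 5 \cdot 11\right)^{2} + 64}\right) \left(-124\right) = \left(\left(- \frac{46}{25} - \frac{16}{21}\right) + \sqrt{110^{2} + 64}\right) \left(-124\right) = \left(- \frac{1366}{525} + \sqrt{12100 + 64}\right) \left(-124\right) = \left(- \frac{1366}{525} + \sqrt{12164}\right) \left(-124\right) = \left(- \frac{1366}{525} + 2 \sqrt{3041}\right) \left(-124\right) = \frac{169384}{525} - 248 \sqrt{3041}$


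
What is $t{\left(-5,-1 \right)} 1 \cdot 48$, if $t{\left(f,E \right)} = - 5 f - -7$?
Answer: $1536$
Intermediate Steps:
$t{\left(f,E \right)} = 7 - 5 f$ ($t{\left(f,E \right)} = - 5 f + 7 = 7 - 5 f$)
$t{\left(-5,-1 \right)} 1 \cdot 48 = \left(7 - -25\right) 1 \cdot 48 = \left(7 + 25\right) 1 \cdot 48 = 32 \cdot 1 \cdot 48 = 32 \cdot 48 = 1536$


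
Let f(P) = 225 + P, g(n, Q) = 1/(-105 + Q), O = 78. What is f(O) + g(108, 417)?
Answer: 94537/312 ≈ 303.00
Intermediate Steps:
f(O) + g(108, 417) = (225 + 78) + 1/(-105 + 417) = 303 + 1/312 = 94537/312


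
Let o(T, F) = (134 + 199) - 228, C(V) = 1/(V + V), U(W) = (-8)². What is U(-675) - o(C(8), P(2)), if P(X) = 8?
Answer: -41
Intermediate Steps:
U(W) = 64
C(V) = 1/(2*V)
o(T, F) = 105 (o(T, F) = 333 - 228 = 105)
U(-675) - o(C(8), P(2)) = 64 - 1*105 = 64 - 105 = -41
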